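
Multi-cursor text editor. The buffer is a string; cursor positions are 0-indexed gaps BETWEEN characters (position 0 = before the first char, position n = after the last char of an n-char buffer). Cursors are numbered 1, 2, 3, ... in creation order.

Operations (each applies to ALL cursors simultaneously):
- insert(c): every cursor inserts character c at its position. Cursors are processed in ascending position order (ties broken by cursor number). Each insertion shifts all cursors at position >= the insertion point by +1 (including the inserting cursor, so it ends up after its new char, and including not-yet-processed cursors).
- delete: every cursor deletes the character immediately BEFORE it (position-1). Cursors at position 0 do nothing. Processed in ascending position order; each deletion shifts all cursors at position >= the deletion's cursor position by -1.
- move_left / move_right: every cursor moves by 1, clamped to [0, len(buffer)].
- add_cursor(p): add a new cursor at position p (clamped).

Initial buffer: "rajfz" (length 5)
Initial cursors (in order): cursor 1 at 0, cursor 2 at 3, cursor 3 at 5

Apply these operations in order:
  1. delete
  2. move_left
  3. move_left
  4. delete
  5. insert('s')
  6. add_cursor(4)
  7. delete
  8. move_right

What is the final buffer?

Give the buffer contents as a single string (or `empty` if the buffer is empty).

Answer: f

Derivation:
After op 1 (delete): buffer="raf" (len 3), cursors c1@0 c2@2 c3@3, authorship ...
After op 2 (move_left): buffer="raf" (len 3), cursors c1@0 c2@1 c3@2, authorship ...
After op 3 (move_left): buffer="raf" (len 3), cursors c1@0 c2@0 c3@1, authorship ...
After op 4 (delete): buffer="af" (len 2), cursors c1@0 c2@0 c3@0, authorship ..
After op 5 (insert('s')): buffer="sssaf" (len 5), cursors c1@3 c2@3 c3@3, authorship 123..
After op 6 (add_cursor(4)): buffer="sssaf" (len 5), cursors c1@3 c2@3 c3@3 c4@4, authorship 123..
After op 7 (delete): buffer="f" (len 1), cursors c1@0 c2@0 c3@0 c4@0, authorship .
After op 8 (move_right): buffer="f" (len 1), cursors c1@1 c2@1 c3@1 c4@1, authorship .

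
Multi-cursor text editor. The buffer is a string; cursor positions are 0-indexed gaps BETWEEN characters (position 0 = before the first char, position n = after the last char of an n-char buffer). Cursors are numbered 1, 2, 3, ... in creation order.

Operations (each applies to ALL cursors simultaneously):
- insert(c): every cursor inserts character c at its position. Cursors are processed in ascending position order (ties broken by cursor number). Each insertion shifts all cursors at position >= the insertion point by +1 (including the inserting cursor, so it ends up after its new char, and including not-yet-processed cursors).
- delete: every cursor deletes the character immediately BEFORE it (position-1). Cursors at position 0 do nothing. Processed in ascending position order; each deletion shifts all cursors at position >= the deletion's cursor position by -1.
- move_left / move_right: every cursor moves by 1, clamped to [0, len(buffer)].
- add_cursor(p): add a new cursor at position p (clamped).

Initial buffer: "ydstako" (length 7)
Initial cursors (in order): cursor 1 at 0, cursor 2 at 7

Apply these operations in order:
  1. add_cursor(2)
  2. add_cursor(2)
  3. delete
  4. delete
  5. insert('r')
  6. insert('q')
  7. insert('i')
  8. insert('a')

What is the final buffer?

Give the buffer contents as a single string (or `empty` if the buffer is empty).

After op 1 (add_cursor(2)): buffer="ydstako" (len 7), cursors c1@0 c3@2 c2@7, authorship .......
After op 2 (add_cursor(2)): buffer="ydstako" (len 7), cursors c1@0 c3@2 c4@2 c2@7, authorship .......
After op 3 (delete): buffer="stak" (len 4), cursors c1@0 c3@0 c4@0 c2@4, authorship ....
After op 4 (delete): buffer="sta" (len 3), cursors c1@0 c3@0 c4@0 c2@3, authorship ...
After op 5 (insert('r')): buffer="rrrstar" (len 7), cursors c1@3 c3@3 c4@3 c2@7, authorship 134...2
After op 6 (insert('q')): buffer="rrrqqqstarq" (len 11), cursors c1@6 c3@6 c4@6 c2@11, authorship 134134...22
After op 7 (insert('i')): buffer="rrrqqqiiistarqi" (len 15), cursors c1@9 c3@9 c4@9 c2@15, authorship 134134134...222
After op 8 (insert('a')): buffer="rrrqqqiiiaaastarqia" (len 19), cursors c1@12 c3@12 c4@12 c2@19, authorship 134134134134...2222

Answer: rrrqqqiiiaaastarqia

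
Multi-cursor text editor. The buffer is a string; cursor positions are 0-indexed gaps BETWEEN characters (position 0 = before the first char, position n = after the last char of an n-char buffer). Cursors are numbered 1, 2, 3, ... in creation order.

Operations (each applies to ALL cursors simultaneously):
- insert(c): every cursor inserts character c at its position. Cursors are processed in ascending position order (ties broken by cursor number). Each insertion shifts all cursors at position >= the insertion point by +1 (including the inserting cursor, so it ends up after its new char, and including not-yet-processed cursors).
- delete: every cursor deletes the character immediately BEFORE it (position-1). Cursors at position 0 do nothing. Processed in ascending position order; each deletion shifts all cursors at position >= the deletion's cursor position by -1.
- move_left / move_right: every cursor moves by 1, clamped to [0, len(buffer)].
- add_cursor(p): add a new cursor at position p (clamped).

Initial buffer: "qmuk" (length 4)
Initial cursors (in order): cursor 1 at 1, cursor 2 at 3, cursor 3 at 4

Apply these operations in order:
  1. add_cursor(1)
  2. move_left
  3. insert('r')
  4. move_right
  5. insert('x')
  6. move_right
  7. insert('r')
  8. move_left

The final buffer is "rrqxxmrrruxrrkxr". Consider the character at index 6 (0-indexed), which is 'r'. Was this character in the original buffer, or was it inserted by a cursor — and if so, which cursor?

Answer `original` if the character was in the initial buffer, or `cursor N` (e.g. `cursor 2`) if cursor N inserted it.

After op 1 (add_cursor(1)): buffer="qmuk" (len 4), cursors c1@1 c4@1 c2@3 c3@4, authorship ....
After op 2 (move_left): buffer="qmuk" (len 4), cursors c1@0 c4@0 c2@2 c3@3, authorship ....
After op 3 (insert('r')): buffer="rrqmrurk" (len 8), cursors c1@2 c4@2 c2@5 c3@7, authorship 14..2.3.
After op 4 (move_right): buffer="rrqmrurk" (len 8), cursors c1@3 c4@3 c2@6 c3@8, authorship 14..2.3.
After op 5 (insert('x')): buffer="rrqxxmruxrkx" (len 12), cursors c1@5 c4@5 c2@9 c3@12, authorship 14.14.2.23.3
After op 6 (move_right): buffer="rrqxxmruxrkx" (len 12), cursors c1@6 c4@6 c2@10 c3@12, authorship 14.14.2.23.3
After op 7 (insert('r')): buffer="rrqxxmrrruxrrkxr" (len 16), cursors c1@8 c4@8 c2@13 c3@16, authorship 14.14.142.232.33
After op 8 (move_left): buffer="rrqxxmrrruxrrkxr" (len 16), cursors c1@7 c4@7 c2@12 c3@15, authorship 14.14.142.232.33
Authorship (.=original, N=cursor N): 1 4 . 1 4 . 1 4 2 . 2 3 2 . 3 3
Index 6: author = 1

Answer: cursor 1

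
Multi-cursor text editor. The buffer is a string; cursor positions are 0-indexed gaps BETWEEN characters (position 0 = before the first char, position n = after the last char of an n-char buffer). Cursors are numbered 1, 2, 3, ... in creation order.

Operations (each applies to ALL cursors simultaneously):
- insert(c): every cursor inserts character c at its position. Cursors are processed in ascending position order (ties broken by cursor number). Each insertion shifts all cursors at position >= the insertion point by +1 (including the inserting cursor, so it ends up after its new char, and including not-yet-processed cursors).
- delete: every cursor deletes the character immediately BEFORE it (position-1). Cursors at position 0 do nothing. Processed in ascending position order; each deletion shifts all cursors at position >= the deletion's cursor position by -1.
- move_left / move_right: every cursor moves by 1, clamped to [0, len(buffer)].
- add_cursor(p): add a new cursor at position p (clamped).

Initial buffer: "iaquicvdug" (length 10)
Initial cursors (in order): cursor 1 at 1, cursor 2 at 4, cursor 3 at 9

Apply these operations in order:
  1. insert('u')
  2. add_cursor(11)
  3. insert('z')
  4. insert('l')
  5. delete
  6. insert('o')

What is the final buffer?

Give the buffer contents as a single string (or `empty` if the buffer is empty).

Answer: iuzoaquuzoicvduzouzog

Derivation:
After op 1 (insert('u')): buffer="iuaquuicvduug" (len 13), cursors c1@2 c2@6 c3@12, authorship .1...2.....3.
After op 2 (add_cursor(11)): buffer="iuaquuicvduug" (len 13), cursors c1@2 c2@6 c4@11 c3@12, authorship .1...2.....3.
After op 3 (insert('z')): buffer="iuzaquuzicvduzuzg" (len 17), cursors c1@3 c2@8 c4@14 c3@16, authorship .11...22.....433.
After op 4 (insert('l')): buffer="iuzlaquuzlicvduzluzlg" (len 21), cursors c1@4 c2@10 c4@17 c3@20, authorship .111...222.....44333.
After op 5 (delete): buffer="iuzaquuzicvduzuzg" (len 17), cursors c1@3 c2@8 c4@14 c3@16, authorship .11...22.....433.
After op 6 (insert('o')): buffer="iuzoaquuzoicvduzouzog" (len 21), cursors c1@4 c2@10 c4@17 c3@20, authorship .111...222.....44333.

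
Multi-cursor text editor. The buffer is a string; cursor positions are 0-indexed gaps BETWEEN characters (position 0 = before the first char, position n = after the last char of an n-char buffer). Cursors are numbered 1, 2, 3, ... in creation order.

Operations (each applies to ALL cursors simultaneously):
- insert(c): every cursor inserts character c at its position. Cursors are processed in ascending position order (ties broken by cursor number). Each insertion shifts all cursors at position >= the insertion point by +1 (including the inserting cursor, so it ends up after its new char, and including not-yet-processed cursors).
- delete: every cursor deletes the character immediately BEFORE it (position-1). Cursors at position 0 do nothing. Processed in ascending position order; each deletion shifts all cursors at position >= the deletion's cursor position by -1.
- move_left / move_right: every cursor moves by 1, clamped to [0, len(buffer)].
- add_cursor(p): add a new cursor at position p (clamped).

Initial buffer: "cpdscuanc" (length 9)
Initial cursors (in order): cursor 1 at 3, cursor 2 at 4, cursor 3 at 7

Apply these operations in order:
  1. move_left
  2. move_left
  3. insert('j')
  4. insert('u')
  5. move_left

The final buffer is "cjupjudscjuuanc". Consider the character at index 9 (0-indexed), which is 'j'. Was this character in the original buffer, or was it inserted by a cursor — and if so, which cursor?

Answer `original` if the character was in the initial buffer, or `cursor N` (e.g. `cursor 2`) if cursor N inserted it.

After op 1 (move_left): buffer="cpdscuanc" (len 9), cursors c1@2 c2@3 c3@6, authorship .........
After op 2 (move_left): buffer="cpdscuanc" (len 9), cursors c1@1 c2@2 c3@5, authorship .........
After op 3 (insert('j')): buffer="cjpjdscjuanc" (len 12), cursors c1@2 c2@4 c3@8, authorship .1.2...3....
After op 4 (insert('u')): buffer="cjupjudscjuuanc" (len 15), cursors c1@3 c2@6 c3@11, authorship .11.22...33....
After op 5 (move_left): buffer="cjupjudscjuuanc" (len 15), cursors c1@2 c2@5 c3@10, authorship .11.22...33....
Authorship (.=original, N=cursor N): . 1 1 . 2 2 . . . 3 3 . . . .
Index 9: author = 3

Answer: cursor 3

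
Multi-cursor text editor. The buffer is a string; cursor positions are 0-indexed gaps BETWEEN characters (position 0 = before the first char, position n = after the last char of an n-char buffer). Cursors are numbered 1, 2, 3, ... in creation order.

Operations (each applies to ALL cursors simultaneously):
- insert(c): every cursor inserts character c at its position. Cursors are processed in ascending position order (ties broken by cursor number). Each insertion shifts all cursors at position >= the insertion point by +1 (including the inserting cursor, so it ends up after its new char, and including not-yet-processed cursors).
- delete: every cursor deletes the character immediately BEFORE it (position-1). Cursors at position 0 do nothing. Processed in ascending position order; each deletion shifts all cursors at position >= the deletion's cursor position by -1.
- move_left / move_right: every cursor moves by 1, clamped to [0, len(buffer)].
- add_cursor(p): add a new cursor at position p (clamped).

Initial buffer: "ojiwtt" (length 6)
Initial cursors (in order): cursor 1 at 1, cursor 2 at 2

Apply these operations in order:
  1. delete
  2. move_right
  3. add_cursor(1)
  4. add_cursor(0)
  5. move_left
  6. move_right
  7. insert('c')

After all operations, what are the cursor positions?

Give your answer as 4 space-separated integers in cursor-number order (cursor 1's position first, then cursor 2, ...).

Answer: 5 5 5 5

Derivation:
After op 1 (delete): buffer="iwtt" (len 4), cursors c1@0 c2@0, authorship ....
After op 2 (move_right): buffer="iwtt" (len 4), cursors c1@1 c2@1, authorship ....
After op 3 (add_cursor(1)): buffer="iwtt" (len 4), cursors c1@1 c2@1 c3@1, authorship ....
After op 4 (add_cursor(0)): buffer="iwtt" (len 4), cursors c4@0 c1@1 c2@1 c3@1, authorship ....
After op 5 (move_left): buffer="iwtt" (len 4), cursors c1@0 c2@0 c3@0 c4@0, authorship ....
After op 6 (move_right): buffer="iwtt" (len 4), cursors c1@1 c2@1 c3@1 c4@1, authorship ....
After op 7 (insert('c')): buffer="iccccwtt" (len 8), cursors c1@5 c2@5 c3@5 c4@5, authorship .1234...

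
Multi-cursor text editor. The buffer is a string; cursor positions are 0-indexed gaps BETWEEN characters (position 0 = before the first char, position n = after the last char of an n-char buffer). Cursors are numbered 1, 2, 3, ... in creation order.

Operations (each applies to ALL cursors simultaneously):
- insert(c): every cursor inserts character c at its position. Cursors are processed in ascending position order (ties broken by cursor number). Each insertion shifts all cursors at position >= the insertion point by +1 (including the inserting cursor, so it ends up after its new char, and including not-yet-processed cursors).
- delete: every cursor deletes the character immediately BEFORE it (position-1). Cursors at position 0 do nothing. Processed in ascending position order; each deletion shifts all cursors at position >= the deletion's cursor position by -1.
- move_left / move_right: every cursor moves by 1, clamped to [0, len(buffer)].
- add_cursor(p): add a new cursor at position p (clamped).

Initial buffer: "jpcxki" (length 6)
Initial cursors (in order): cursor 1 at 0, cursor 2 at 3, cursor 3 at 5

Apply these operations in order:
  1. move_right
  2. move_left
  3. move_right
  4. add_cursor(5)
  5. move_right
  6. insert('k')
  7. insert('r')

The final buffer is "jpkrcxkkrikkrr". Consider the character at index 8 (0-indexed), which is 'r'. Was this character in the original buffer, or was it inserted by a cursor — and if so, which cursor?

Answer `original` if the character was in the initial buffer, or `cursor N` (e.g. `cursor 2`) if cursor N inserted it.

After op 1 (move_right): buffer="jpcxki" (len 6), cursors c1@1 c2@4 c3@6, authorship ......
After op 2 (move_left): buffer="jpcxki" (len 6), cursors c1@0 c2@3 c3@5, authorship ......
After op 3 (move_right): buffer="jpcxki" (len 6), cursors c1@1 c2@4 c3@6, authorship ......
After op 4 (add_cursor(5)): buffer="jpcxki" (len 6), cursors c1@1 c2@4 c4@5 c3@6, authorship ......
After op 5 (move_right): buffer="jpcxki" (len 6), cursors c1@2 c2@5 c3@6 c4@6, authorship ......
After op 6 (insert('k')): buffer="jpkcxkkikk" (len 10), cursors c1@3 c2@7 c3@10 c4@10, authorship ..1...2.34
After op 7 (insert('r')): buffer="jpkrcxkkrikkrr" (len 14), cursors c1@4 c2@9 c3@14 c4@14, authorship ..11...22.3434
Authorship (.=original, N=cursor N): . . 1 1 . . . 2 2 . 3 4 3 4
Index 8: author = 2

Answer: cursor 2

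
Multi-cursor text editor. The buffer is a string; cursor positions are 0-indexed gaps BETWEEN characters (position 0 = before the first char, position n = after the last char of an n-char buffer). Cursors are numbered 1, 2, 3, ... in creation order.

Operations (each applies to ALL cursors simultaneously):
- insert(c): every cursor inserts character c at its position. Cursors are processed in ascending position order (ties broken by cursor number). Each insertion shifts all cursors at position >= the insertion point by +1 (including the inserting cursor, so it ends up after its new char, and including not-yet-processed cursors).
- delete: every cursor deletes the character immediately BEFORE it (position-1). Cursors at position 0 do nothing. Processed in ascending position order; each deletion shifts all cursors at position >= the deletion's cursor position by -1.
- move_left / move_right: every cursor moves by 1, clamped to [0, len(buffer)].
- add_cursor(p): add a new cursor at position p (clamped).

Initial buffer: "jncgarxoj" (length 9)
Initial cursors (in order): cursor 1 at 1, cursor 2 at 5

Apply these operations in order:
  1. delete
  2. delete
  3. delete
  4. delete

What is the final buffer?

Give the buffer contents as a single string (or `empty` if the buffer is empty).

Answer: rxoj

Derivation:
After op 1 (delete): buffer="ncgrxoj" (len 7), cursors c1@0 c2@3, authorship .......
After op 2 (delete): buffer="ncrxoj" (len 6), cursors c1@0 c2@2, authorship ......
After op 3 (delete): buffer="nrxoj" (len 5), cursors c1@0 c2@1, authorship .....
After op 4 (delete): buffer="rxoj" (len 4), cursors c1@0 c2@0, authorship ....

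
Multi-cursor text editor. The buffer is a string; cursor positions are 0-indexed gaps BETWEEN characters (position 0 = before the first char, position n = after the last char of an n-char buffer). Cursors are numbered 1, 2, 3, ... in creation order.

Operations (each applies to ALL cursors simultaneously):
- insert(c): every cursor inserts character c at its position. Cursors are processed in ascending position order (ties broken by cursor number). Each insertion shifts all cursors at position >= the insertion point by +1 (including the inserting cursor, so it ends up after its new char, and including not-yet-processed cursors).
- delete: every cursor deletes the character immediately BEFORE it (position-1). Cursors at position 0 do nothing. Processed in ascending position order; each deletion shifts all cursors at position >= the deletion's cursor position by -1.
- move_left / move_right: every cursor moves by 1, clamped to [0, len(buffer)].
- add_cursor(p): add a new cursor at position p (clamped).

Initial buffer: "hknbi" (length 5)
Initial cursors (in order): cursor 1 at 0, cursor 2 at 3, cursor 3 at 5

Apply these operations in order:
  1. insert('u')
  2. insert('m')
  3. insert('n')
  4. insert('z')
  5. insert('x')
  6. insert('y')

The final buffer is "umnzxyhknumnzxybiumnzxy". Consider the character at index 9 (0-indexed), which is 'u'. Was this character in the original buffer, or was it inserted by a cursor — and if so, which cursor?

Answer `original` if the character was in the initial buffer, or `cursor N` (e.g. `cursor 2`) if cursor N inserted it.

After op 1 (insert('u')): buffer="uhknubiu" (len 8), cursors c1@1 c2@5 c3@8, authorship 1...2..3
After op 2 (insert('m')): buffer="umhknumbium" (len 11), cursors c1@2 c2@7 c3@11, authorship 11...22..33
After op 3 (insert('n')): buffer="umnhknumnbiumn" (len 14), cursors c1@3 c2@9 c3@14, authorship 111...222..333
After op 4 (insert('z')): buffer="umnzhknumnzbiumnz" (len 17), cursors c1@4 c2@11 c3@17, authorship 1111...2222..3333
After op 5 (insert('x')): buffer="umnzxhknumnzxbiumnzx" (len 20), cursors c1@5 c2@13 c3@20, authorship 11111...22222..33333
After op 6 (insert('y')): buffer="umnzxyhknumnzxybiumnzxy" (len 23), cursors c1@6 c2@15 c3@23, authorship 111111...222222..333333
Authorship (.=original, N=cursor N): 1 1 1 1 1 1 . . . 2 2 2 2 2 2 . . 3 3 3 3 3 3
Index 9: author = 2

Answer: cursor 2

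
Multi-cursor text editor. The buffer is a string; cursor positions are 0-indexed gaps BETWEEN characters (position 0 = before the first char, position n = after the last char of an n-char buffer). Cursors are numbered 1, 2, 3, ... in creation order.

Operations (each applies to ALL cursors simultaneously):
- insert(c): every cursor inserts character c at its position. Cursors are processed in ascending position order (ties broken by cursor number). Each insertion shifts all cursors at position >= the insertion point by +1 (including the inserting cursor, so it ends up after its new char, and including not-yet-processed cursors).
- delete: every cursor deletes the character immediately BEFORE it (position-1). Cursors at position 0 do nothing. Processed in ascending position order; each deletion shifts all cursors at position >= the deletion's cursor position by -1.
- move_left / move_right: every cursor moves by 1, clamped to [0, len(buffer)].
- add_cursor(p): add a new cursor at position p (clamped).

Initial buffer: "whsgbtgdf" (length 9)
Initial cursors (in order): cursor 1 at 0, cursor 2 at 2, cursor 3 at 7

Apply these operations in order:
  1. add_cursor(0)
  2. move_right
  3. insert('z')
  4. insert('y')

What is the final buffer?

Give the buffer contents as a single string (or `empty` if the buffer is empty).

Answer: wzzyyhszygbtgdzyf

Derivation:
After op 1 (add_cursor(0)): buffer="whsgbtgdf" (len 9), cursors c1@0 c4@0 c2@2 c3@7, authorship .........
After op 2 (move_right): buffer="whsgbtgdf" (len 9), cursors c1@1 c4@1 c2@3 c3@8, authorship .........
After op 3 (insert('z')): buffer="wzzhszgbtgdzf" (len 13), cursors c1@3 c4@3 c2@6 c3@12, authorship .14..2.....3.
After op 4 (insert('y')): buffer="wzzyyhszygbtgdzyf" (len 17), cursors c1@5 c4@5 c2@9 c3@16, authorship .1414..22.....33.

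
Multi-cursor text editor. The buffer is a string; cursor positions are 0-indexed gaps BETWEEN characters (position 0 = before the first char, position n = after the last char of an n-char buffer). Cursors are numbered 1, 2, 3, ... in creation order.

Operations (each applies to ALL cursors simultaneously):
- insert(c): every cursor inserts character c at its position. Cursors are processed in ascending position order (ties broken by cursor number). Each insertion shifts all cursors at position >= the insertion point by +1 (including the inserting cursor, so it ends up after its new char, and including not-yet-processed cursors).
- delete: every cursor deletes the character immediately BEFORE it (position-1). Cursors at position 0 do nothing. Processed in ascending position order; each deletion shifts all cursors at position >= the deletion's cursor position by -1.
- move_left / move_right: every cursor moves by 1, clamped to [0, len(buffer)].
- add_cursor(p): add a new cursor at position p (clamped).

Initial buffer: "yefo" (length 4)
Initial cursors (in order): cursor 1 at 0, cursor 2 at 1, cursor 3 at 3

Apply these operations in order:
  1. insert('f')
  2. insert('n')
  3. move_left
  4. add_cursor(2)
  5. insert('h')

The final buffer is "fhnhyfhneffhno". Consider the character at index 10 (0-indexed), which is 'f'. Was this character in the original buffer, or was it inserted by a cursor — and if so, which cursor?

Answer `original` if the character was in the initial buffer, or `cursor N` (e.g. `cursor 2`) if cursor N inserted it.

After op 1 (insert('f')): buffer="fyfeffo" (len 7), cursors c1@1 c2@3 c3@6, authorship 1.2..3.
After op 2 (insert('n')): buffer="fnyfneffno" (len 10), cursors c1@2 c2@5 c3@9, authorship 11.22..33.
After op 3 (move_left): buffer="fnyfneffno" (len 10), cursors c1@1 c2@4 c3@8, authorship 11.22..33.
After op 4 (add_cursor(2)): buffer="fnyfneffno" (len 10), cursors c1@1 c4@2 c2@4 c3@8, authorship 11.22..33.
After op 5 (insert('h')): buffer="fhnhyfhneffhno" (len 14), cursors c1@2 c4@4 c2@7 c3@12, authorship 1114.222..333.
Authorship (.=original, N=cursor N): 1 1 1 4 . 2 2 2 . . 3 3 3 .
Index 10: author = 3

Answer: cursor 3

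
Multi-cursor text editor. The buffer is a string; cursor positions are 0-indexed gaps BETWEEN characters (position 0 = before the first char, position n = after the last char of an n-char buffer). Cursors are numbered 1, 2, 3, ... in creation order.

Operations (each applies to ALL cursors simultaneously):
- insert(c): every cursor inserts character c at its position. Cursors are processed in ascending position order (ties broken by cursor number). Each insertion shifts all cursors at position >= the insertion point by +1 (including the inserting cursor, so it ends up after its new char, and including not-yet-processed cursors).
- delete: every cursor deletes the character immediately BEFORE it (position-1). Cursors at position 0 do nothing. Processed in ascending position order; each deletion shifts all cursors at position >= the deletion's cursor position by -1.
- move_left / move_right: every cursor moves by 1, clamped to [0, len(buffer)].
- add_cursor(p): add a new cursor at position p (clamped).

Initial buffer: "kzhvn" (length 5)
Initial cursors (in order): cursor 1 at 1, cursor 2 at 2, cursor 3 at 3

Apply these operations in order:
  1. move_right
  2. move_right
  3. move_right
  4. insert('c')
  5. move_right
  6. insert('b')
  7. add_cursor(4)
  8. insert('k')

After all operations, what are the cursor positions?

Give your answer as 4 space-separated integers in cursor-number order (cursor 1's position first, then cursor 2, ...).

Answer: 9 15 15 5

Derivation:
After op 1 (move_right): buffer="kzhvn" (len 5), cursors c1@2 c2@3 c3@4, authorship .....
After op 2 (move_right): buffer="kzhvn" (len 5), cursors c1@3 c2@4 c3@5, authorship .....
After op 3 (move_right): buffer="kzhvn" (len 5), cursors c1@4 c2@5 c3@5, authorship .....
After op 4 (insert('c')): buffer="kzhvcncc" (len 8), cursors c1@5 c2@8 c3@8, authorship ....1.23
After op 5 (move_right): buffer="kzhvcncc" (len 8), cursors c1@6 c2@8 c3@8, authorship ....1.23
After op 6 (insert('b')): buffer="kzhvcnbccbb" (len 11), cursors c1@7 c2@11 c3@11, authorship ....1.12323
After op 7 (add_cursor(4)): buffer="kzhvcnbccbb" (len 11), cursors c4@4 c1@7 c2@11 c3@11, authorship ....1.12323
After op 8 (insert('k')): buffer="kzhvkcnbkccbbkk" (len 15), cursors c4@5 c1@9 c2@15 c3@15, authorship ....41.11232323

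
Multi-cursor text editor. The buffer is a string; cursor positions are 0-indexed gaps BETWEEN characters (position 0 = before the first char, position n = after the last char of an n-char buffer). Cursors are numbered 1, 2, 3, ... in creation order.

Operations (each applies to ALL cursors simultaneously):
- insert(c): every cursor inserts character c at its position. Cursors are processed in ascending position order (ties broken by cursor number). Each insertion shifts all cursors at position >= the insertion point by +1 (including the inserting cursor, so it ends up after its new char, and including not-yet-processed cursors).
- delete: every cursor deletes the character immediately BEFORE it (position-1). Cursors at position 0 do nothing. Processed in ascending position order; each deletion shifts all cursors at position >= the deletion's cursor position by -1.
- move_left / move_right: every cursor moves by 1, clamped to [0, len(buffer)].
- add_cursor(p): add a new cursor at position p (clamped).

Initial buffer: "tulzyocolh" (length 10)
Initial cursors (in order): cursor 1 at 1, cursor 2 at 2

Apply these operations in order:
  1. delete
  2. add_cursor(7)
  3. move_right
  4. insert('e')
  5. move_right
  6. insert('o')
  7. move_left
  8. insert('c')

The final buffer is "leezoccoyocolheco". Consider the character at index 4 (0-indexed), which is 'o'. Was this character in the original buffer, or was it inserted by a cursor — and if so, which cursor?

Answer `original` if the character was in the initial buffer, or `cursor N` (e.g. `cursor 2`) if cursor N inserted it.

Answer: cursor 1

Derivation:
After op 1 (delete): buffer="lzyocolh" (len 8), cursors c1@0 c2@0, authorship ........
After op 2 (add_cursor(7)): buffer="lzyocolh" (len 8), cursors c1@0 c2@0 c3@7, authorship ........
After op 3 (move_right): buffer="lzyocolh" (len 8), cursors c1@1 c2@1 c3@8, authorship ........
After op 4 (insert('e')): buffer="leezyocolhe" (len 11), cursors c1@3 c2@3 c3@11, authorship .12.......3
After op 5 (move_right): buffer="leezyocolhe" (len 11), cursors c1@4 c2@4 c3@11, authorship .12.......3
After op 6 (insert('o')): buffer="leezooyocolheo" (len 14), cursors c1@6 c2@6 c3@14, authorship .12.12......33
After op 7 (move_left): buffer="leezooyocolheo" (len 14), cursors c1@5 c2@5 c3@13, authorship .12.12......33
After op 8 (insert('c')): buffer="leezoccoyocolheco" (len 17), cursors c1@7 c2@7 c3@16, authorship .12.1122......333
Authorship (.=original, N=cursor N): . 1 2 . 1 1 2 2 . . . . . . 3 3 3
Index 4: author = 1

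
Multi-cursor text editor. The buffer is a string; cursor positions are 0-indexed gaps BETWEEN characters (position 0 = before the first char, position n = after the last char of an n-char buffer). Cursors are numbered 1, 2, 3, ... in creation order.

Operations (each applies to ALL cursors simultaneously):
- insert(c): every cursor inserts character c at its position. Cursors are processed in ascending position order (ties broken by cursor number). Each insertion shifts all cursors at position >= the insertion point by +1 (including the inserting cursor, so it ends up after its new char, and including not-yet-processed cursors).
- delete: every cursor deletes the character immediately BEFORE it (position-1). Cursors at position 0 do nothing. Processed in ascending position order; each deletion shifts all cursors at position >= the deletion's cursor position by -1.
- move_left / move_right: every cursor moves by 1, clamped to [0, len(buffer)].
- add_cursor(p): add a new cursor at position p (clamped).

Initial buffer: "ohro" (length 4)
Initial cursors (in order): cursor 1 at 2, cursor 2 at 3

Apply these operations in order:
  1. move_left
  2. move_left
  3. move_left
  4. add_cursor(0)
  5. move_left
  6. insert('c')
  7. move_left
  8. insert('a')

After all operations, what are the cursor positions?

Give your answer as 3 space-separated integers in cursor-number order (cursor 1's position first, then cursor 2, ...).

Answer: 5 5 5

Derivation:
After op 1 (move_left): buffer="ohro" (len 4), cursors c1@1 c2@2, authorship ....
After op 2 (move_left): buffer="ohro" (len 4), cursors c1@0 c2@1, authorship ....
After op 3 (move_left): buffer="ohro" (len 4), cursors c1@0 c2@0, authorship ....
After op 4 (add_cursor(0)): buffer="ohro" (len 4), cursors c1@0 c2@0 c3@0, authorship ....
After op 5 (move_left): buffer="ohro" (len 4), cursors c1@0 c2@0 c3@0, authorship ....
After op 6 (insert('c')): buffer="cccohro" (len 7), cursors c1@3 c2@3 c3@3, authorship 123....
After op 7 (move_left): buffer="cccohro" (len 7), cursors c1@2 c2@2 c3@2, authorship 123....
After op 8 (insert('a')): buffer="ccaaacohro" (len 10), cursors c1@5 c2@5 c3@5, authorship 121233....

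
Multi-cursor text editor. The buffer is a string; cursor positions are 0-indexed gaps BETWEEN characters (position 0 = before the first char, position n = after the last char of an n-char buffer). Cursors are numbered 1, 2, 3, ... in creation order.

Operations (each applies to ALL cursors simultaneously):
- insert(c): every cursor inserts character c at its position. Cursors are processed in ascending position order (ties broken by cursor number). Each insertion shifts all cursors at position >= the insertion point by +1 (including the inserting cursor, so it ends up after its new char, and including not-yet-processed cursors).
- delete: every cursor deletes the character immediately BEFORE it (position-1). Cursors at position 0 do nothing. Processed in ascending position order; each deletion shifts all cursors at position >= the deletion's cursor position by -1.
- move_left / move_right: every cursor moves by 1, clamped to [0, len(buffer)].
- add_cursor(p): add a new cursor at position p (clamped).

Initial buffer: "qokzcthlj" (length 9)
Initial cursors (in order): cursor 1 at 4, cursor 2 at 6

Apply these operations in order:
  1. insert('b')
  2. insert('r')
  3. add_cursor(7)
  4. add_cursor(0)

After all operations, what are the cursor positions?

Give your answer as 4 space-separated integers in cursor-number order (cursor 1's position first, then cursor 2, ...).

Answer: 6 10 7 0

Derivation:
After op 1 (insert('b')): buffer="qokzbctbhlj" (len 11), cursors c1@5 c2@8, authorship ....1..2...
After op 2 (insert('r')): buffer="qokzbrctbrhlj" (len 13), cursors c1@6 c2@10, authorship ....11..22...
After op 3 (add_cursor(7)): buffer="qokzbrctbrhlj" (len 13), cursors c1@6 c3@7 c2@10, authorship ....11..22...
After op 4 (add_cursor(0)): buffer="qokzbrctbrhlj" (len 13), cursors c4@0 c1@6 c3@7 c2@10, authorship ....11..22...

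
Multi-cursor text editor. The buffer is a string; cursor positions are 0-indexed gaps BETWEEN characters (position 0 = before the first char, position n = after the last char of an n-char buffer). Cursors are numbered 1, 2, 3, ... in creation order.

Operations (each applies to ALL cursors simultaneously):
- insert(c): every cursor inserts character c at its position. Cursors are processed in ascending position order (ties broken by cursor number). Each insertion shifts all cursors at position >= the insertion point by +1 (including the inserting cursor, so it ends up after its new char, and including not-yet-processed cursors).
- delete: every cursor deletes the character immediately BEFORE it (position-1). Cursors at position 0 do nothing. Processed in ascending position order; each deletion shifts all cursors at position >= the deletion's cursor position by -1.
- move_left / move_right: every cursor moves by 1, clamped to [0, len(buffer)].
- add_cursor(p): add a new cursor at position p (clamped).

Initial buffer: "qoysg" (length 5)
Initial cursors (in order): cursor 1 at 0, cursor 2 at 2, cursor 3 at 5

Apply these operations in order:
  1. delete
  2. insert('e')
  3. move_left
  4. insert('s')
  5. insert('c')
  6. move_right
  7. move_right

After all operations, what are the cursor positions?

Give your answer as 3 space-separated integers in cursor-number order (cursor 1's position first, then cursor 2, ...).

Answer: 4 8 12

Derivation:
After op 1 (delete): buffer="qys" (len 3), cursors c1@0 c2@1 c3@3, authorship ...
After op 2 (insert('e')): buffer="eqeyse" (len 6), cursors c1@1 c2@3 c3@6, authorship 1.2..3
After op 3 (move_left): buffer="eqeyse" (len 6), cursors c1@0 c2@2 c3@5, authorship 1.2..3
After op 4 (insert('s')): buffer="seqseysse" (len 9), cursors c1@1 c2@4 c3@8, authorship 11.22..33
After op 5 (insert('c')): buffer="sceqsceyssce" (len 12), cursors c1@2 c2@6 c3@11, authorship 111.222..333
After op 6 (move_right): buffer="sceqsceyssce" (len 12), cursors c1@3 c2@7 c3@12, authorship 111.222..333
After op 7 (move_right): buffer="sceqsceyssce" (len 12), cursors c1@4 c2@8 c3@12, authorship 111.222..333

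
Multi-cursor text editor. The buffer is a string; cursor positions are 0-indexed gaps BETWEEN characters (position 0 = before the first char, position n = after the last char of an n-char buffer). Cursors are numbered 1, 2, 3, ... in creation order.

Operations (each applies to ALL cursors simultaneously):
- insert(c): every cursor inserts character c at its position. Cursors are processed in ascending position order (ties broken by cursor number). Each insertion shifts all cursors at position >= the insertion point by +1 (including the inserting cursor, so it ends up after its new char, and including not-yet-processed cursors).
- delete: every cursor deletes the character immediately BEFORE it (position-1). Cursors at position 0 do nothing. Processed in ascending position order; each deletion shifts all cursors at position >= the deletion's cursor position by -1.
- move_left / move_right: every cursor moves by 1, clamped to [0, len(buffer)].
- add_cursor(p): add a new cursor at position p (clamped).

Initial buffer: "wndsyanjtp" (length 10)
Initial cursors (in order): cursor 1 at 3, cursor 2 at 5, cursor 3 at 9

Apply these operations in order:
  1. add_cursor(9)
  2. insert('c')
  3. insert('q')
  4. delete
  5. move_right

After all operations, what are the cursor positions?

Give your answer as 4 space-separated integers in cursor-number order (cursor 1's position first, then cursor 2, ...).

Answer: 5 8 14 14

Derivation:
After op 1 (add_cursor(9)): buffer="wndsyanjtp" (len 10), cursors c1@3 c2@5 c3@9 c4@9, authorship ..........
After op 2 (insert('c')): buffer="wndcsycanjtccp" (len 14), cursors c1@4 c2@7 c3@13 c4@13, authorship ...1..2....34.
After op 3 (insert('q')): buffer="wndcqsycqanjtccqqp" (len 18), cursors c1@5 c2@9 c3@17 c4@17, authorship ...11..22....3434.
After op 4 (delete): buffer="wndcsycanjtccp" (len 14), cursors c1@4 c2@7 c3@13 c4@13, authorship ...1..2....34.
After op 5 (move_right): buffer="wndcsycanjtccp" (len 14), cursors c1@5 c2@8 c3@14 c4@14, authorship ...1..2....34.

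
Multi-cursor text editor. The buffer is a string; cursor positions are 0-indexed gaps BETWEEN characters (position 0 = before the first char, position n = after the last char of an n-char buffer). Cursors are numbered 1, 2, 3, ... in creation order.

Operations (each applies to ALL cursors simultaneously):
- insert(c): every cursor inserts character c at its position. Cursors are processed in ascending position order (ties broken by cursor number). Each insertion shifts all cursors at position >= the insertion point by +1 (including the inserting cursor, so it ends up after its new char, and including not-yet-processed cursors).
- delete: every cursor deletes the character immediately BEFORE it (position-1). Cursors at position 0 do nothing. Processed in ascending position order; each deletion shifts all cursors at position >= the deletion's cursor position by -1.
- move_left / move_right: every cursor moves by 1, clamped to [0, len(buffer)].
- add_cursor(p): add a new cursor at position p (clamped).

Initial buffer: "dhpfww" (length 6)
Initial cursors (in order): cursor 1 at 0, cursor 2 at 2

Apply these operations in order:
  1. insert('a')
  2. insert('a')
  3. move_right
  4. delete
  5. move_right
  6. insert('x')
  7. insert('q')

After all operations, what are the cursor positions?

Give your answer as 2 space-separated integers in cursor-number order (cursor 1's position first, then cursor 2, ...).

Answer: 5 10

Derivation:
After op 1 (insert('a')): buffer="adhapfww" (len 8), cursors c1@1 c2@4, authorship 1..2....
After op 2 (insert('a')): buffer="aadhaapfww" (len 10), cursors c1@2 c2@6, authorship 11..22....
After op 3 (move_right): buffer="aadhaapfww" (len 10), cursors c1@3 c2@7, authorship 11..22....
After op 4 (delete): buffer="aahaafww" (len 8), cursors c1@2 c2@5, authorship 11.22...
After op 5 (move_right): buffer="aahaafww" (len 8), cursors c1@3 c2@6, authorship 11.22...
After op 6 (insert('x')): buffer="aahxaafxww" (len 10), cursors c1@4 c2@8, authorship 11.122.2..
After op 7 (insert('q')): buffer="aahxqaafxqww" (len 12), cursors c1@5 c2@10, authorship 11.1122.22..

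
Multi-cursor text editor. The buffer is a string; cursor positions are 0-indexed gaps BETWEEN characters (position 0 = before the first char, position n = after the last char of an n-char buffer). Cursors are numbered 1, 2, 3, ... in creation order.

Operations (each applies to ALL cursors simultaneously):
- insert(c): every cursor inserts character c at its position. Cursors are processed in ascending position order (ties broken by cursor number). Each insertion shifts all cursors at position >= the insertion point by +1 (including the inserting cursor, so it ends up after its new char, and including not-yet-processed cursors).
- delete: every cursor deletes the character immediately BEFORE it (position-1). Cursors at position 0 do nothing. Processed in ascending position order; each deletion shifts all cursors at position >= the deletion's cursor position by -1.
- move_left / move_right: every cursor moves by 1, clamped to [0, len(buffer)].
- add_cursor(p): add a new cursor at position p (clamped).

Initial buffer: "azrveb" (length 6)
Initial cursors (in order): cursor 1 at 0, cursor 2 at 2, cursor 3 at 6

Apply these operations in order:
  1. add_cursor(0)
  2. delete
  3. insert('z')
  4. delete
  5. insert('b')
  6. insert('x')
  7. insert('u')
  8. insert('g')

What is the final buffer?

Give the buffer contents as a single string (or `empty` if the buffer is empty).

Answer: bbxxuuggabxugrvebxug

Derivation:
After op 1 (add_cursor(0)): buffer="azrveb" (len 6), cursors c1@0 c4@0 c2@2 c3@6, authorship ......
After op 2 (delete): buffer="arve" (len 4), cursors c1@0 c4@0 c2@1 c3@4, authorship ....
After op 3 (insert('z')): buffer="zzazrvez" (len 8), cursors c1@2 c4@2 c2@4 c3@8, authorship 14.2...3
After op 4 (delete): buffer="arve" (len 4), cursors c1@0 c4@0 c2@1 c3@4, authorship ....
After op 5 (insert('b')): buffer="bbabrveb" (len 8), cursors c1@2 c4@2 c2@4 c3@8, authorship 14.2...3
After op 6 (insert('x')): buffer="bbxxabxrvebx" (len 12), cursors c1@4 c4@4 c2@7 c3@12, authorship 1414.22...33
After op 7 (insert('u')): buffer="bbxxuuabxurvebxu" (len 16), cursors c1@6 c4@6 c2@10 c3@16, authorship 141414.222...333
After op 8 (insert('g')): buffer="bbxxuuggabxugrvebxug" (len 20), cursors c1@8 c4@8 c2@13 c3@20, authorship 14141414.2222...3333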